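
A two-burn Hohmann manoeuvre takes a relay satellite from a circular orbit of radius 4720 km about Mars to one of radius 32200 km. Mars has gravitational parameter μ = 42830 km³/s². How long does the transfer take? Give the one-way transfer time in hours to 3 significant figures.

Semi-major axis of the transfer orbit: a_t = (4720 + 32200)/2 = 18460 km.
Half the transfer-orbit period gives t = π√(a_t³/μ) = 38070 s.
Converting: 38070 s ÷ 3600 s/hour = 10.6 hours.

t = 10.6 hours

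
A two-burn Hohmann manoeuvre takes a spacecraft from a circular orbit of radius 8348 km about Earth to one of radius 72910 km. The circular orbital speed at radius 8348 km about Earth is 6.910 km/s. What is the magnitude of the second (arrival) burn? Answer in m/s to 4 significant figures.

Δv₂ = 1278 m/s

From the circular-orbit relation v² = μ/r at r = 8348 km: μ = v²r = (6.910)² × 8348 = 3.98601×10^5 km³/s².
The Hohmann ellipse has a_t = (r₁ + r₂)/2 = 40629 km.
Circular speed at r = 72910 km: v_c = √(μ/r) = 2.338 km/s.
Transfer-orbit speed at the same r (vis-viva, a = a_t): v_t = √[μ(2/r − 1/a_t)] = 1.060 km/s.
Δv₂ = |v_t − v_c| = |1.060 − 2.338| = 1.278 km/s.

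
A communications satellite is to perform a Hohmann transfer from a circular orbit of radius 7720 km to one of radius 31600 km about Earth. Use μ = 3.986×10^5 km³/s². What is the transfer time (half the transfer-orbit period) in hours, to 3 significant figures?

t = 3.81 hours

Transfer-ellipse semi-major axis a_t = (r₁ + r₂)/2 = (7720 + 31600)/2 = 19660 km.
By Kepler's third law the transfer-orbit period is T = 2π√(a_t³/μ), so t = T/2 = 13720 s.
Converting: 13720 s ÷ 3600 s/hour = 3.81 hours.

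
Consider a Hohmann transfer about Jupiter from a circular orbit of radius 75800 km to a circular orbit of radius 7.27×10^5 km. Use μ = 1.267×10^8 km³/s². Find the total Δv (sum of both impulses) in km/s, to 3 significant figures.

Δv = 21.6 km/s

Transfer-ellipse semi-major axis a_t = (r₁ + r₂)/2 = (75800 + 7.270×10^5)/2 = 4.014×10^5 km.
Circular speed at r₁: v₁ = √(μ/r₁) = √(1.267×10^8/75800) = 40.884 km/s.
On the transfer ellipse at r₁, vis-viva gives v_p = √[μ(2/r₁ − 1/a_t)] = 55.021 km/s.
First burn Δv₁ = |v_p − v₁| = 14.137 km/s.
At r₂, v₂ = √(μ/r₂) = 13.20143 km/s.
Transfer-orbit speed at r₂: v_a = √[μ(2/r₂ − 1/a_t)] = 5.736764 km/s.
Second burn Δv₂ = |v₂ − v_a| = 7.4647 km/s.
Δv = Δv₁ + Δv₂ = 14.137 + 7.4647 = 21.60 km/s.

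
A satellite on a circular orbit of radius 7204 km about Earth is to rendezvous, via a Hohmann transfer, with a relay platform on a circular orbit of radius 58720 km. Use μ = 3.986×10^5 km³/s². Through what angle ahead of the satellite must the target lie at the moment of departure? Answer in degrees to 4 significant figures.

φ = 104.3°

The Hohmann ellipse has a_t = (r₁ + r₂)/2 = 32962 km.
The half-period of the transfer ellipse is t = π√(a_t³/μ) = 29780 s.
Target angular speed ω₂ = √(μ/r₂³) = 4.437×10^-5 rad/s.
Angle swept by the target during transfer: ω₂·t = 1.3213 rad = 75.70°.
The satellite traverses 180° on the transfer ellipse, so the target must lead by 180° − 75.70° = 104.3°.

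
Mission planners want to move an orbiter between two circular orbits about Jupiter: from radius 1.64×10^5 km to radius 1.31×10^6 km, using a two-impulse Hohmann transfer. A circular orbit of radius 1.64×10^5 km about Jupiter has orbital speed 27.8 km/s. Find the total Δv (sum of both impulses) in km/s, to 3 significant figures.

From the circular-orbit relation v² = μ/r at r = 1.64×10^5 km: μ = v²r = (27.8)² × 1.64×10^5 = 1.26746×10^8 km³/s².
Semi-major axis of the transfer orbit: a_t = (1.640×10^5 + 1.310×10^6)/2 = 7.370×10^5 km.
Circular speed at r₁: v₁ = √(μ/r₁) = √(1.26746×10^8/1.640×10^5) = 27.800 km/s.
On the transfer ellipse at r₁, vis-viva gives v_p = √[μ(2/r₁ − 1/a_t)] = 37.064 km/s.
First burn Δv₁ = |v_p − v₁| = 9.264 km/s.
Circular speed at r₂: v₂ = √(μ/r₂) = 9.836 km/s.
Transfer-orbit speed at r₂: v_a = √[μ(2/r₂ − 1/a_t)] = 4.640 km/s.
Second burn Δv₂ = |v₂ − v_a| = 5.196 km/s.
Total Δv = Δv₁ + Δv₂ = 14.46 km/s.

Δv = 14.5 km/s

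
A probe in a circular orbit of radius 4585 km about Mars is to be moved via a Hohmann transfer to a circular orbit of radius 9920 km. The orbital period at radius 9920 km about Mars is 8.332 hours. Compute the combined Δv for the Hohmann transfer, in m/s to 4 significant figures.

Δv = 943.9 m/s

From Kepler's third law T² = 4π²r³/μ at r = 9920 km, T = 8.332 hours = 8.332 × 3600 s = 29995.2 s: μ = 4π²r³/T² = 42834.3 km³/s².
Semi-major axis of the transfer orbit: a_t = (4585 + 9920)/2 = 7252.5 km.
Circular speed at r₁: v₁ = √(μ/r₁) = √(42834.3/4585) = 3.05651 km/s.
Transfer-orbit speed at r₁ (vis-viva equation): v_p = √[μ(2/r₁ − 1/a_t)] = 3.57469 km/s.
First burn Δv₁ = |v_p − v₁| = 0.51818 km/s.
At r₂, v₂ = √(μ/r₂) = 2.07797 km/s.
Transfer-orbit speed at r₂: v_a = √[μ(2/r₂ − 1/a_t)] = 1.65221 km/s.
Second burn Δv₂ = |v₂ − v_a| = 0.42576 km/s.
Δv = Δv₁ + Δv₂ = 0.51818 + 0.42576 = 0.9439 km/s.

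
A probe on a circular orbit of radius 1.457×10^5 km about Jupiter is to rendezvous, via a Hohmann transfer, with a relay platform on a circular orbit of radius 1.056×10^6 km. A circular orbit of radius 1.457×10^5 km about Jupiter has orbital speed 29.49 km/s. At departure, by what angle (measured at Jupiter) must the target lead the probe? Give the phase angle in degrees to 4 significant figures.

From the circular-orbit relation v² = μ/r at r = 1.457×10^5 km: μ = v²r = (29.49)² × 1.457×10^5 = 1.26709×10^8 km³/s².
The Hohmann ellipse has a_t = (r₁ + r₂)/2 = 6.0085×10^5 km.
The half-period of the transfer ellipse is t = π√(a_t³/μ) = 1.29985×10^5 s.
Target angular speed ω₂ = √(μ/r₂³) = 1.03731×10^-5 rad/s.
Angle swept by the target during transfer: ω₂·t = 1.34835 rad = 77.255°.
Arrival is 180° from departure on the ellipse, so φ = 180° − 77.255° = 102.7°.

φ = 102.7°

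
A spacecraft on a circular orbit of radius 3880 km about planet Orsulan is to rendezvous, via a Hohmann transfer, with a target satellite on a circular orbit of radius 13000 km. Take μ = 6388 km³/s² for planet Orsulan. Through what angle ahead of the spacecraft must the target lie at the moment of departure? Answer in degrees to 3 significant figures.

φ = 85.8°

The Hohmann ellipse has a_t = (r₁ + r₂)/2 = 8440 km.
The half-period of the transfer ellipse is t = π√(a_t³/μ) = 30478 s.
Target angular speed ω₂ = √(μ/r₂³) = 5.3922×10^-5 rad/s.
Angle swept by the target during transfer: ω₂·t = 1.6434 rad = 94.16°.
The spacecraft traverses 180° on the transfer ellipse, so the target must lead by 180° − 94.16° = 85.8°.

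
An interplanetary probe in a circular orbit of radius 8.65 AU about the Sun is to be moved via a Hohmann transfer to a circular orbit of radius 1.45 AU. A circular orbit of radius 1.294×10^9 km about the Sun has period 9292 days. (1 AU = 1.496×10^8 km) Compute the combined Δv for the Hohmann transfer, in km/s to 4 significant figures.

Δv = 12.34 km/s

From Kepler's third law T² = 4π²r³/μ at r = 1.294×10^9 km, T = 9292 days = 9292 × 86400 s = 8.028288×10^8 s: μ = 4π²r³/T² = 1.32714×10^11 km³/s².
In km: r₁ = 8.65 × 1.496×10^8 = 1.29404×10^9 km; r₂ = 1.45 × 1.496×10^8 = 2.1692×10^8 km.
Semi-major axis of the transfer orbit: a_t = (1.29404×10^9 + 2.1692×10^8)/2 = 7.5548×10^8 km.
Circular speed at r₁: v₁ = √(μ/r₁) = √(1.32714×10^11/1.29404×10^9) = 10.1271 km/s.
Transfer-orbit speed at r₁ (vis-viva equation): v_a = √[μ(2/r₁ − 1/a_t)] = 5.42654 km/s.
First burn Δv₁ = |v_a − v₁| = 4.701 km/s.
Circular speed at r₂: v₂ = √(μ/r₂) = 24.735 km/s.
Transfer-orbit speed at r₂: v_p = √[μ(2/r₂ − 1/a_t)] = 32.372 km/s.
Second burn Δv₂ = |v₂ − v_p| = 7.637 km/s.
Δv = Δv₁ + Δv₂ = 4.701 + 7.637 = 12.34 km/s.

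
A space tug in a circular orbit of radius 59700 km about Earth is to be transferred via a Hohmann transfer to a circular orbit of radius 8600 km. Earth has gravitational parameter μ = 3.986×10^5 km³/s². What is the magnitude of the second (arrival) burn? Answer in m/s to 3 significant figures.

Δv₂ = 2190 m/s

Transfer-ellipse semi-major axis a_t = (r₁ + r₂)/2 = (59700 + 8600)/2 = 34150 km.
On the circular orbit at r = 8600 km, v_c = √(μ/r) = 6.808 km/s.
Vis-viva on the transfer ellipse at r = 8600 km gives v_t = √[μ(2/r − 1/a_t)] = 9.001 km/s.
Δv₂ = |v_t − v_c| = |9.001 − 6.808| = 2.193 km/s.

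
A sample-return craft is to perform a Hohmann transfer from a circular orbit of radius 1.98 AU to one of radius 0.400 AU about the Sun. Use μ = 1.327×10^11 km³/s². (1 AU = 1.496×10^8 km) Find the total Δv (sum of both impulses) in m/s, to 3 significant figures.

In km: r₁ = 1.98 × 1.496×10^8 = 2.96208×10^8 km; r₂ = 0.400 × 1.496×10^8 = 5.984×10^7 km.
The Hohmann ellipse has a_t = (r₁ + r₂)/2 = 1.78024×10^8 km.
Circular speed at r₁: v₁ = √(μ/r₁) = √(1.327×10^11/2.96208×10^8) = 21.1659 km/s.
Transfer-orbit speed at r₁ (v² = μ(2/r − 1/a)): v_a = √[μ(2/r₁ − 1/a_t)] = 12.2714 km/s.
First burn Δv₁ = |v_a − v₁| = 8.8945 km/s.
At r₂, v₂ = √(μ/r₂) = 47.091 km/s.
Transfer-orbit speed at r₂: v_p = √[μ(2/r₂ − 1/a_t)] = 60.743 km/s.
Second burn Δv₂ = |v₂ − v_p| = 13.652 km/s.
Δv = Δv₁ + Δv₂ = 8.8945 + 13.652 = 22.55 km/s.

Δv = 22500 m/s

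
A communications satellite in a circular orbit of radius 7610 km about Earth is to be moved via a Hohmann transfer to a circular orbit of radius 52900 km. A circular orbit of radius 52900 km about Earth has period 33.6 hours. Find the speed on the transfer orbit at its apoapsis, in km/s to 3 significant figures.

From Kepler's third law T² = 4π²r³/μ at r = 52900 km, T = 33.6 hours = 33.6 × 3600 s = 1.2096×10^5 s: μ = 4π²r³/T² = 3.99432×10^5 km³/s².
Semi-major axis of the transfer orbit: a_t = (7610 + 52900)/2 = 30255 km.
At apoapsis, r = 52900 km.
Vis-viva: v = √[μ(2/r − 1/a_t)] = √[3.99432×10^5 × (2/52900 − 1/30255)] = 1.378 km/s.

v = 1.38 km/s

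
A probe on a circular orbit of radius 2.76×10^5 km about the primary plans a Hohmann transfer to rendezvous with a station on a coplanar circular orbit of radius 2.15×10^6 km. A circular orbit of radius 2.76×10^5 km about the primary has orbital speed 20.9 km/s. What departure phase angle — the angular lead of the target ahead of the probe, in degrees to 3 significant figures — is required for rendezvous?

From the circular-orbit relation v² = μ/r at r = 2.76×10^5 km: μ = v²r = (20.9)² × 2.76×10^5 = 1.20560×10^8 km³/s².
The Hohmann ellipse has a_t = (r₁ + r₂)/2 = 1.213×10^6 km.
The half-period of the transfer ellipse is t = π√(a_t³/μ) = 3.8224×10^5 s.
Target angular speed ω₂ = √(μ/r₂³) = 3.4829×10^-6 rad/s.
Angle swept by the target during transfer: ω₂·t = 1.3313 rad = 76.28°.
The probe traverses 180° on the transfer ellipse, so the target must lead by 180° − 76.28° = 104°.

φ = 104°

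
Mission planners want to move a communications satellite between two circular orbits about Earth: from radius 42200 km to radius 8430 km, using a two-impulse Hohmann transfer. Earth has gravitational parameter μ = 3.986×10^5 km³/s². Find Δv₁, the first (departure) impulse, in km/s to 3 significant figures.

Δv₁ = 1.30 km/s

The Hohmann ellipse has a_t = (r₁ + r₂)/2 = 25315 km.
On the circular orbit at r = 42200 km, v_c = √(μ/r) = 3.0734 km/s.
Vis-viva on the transfer ellipse at r = 42200 km gives v_t = √[μ(2/r − 1/a_t)] = 1.7735 km/s.
Δv₁ = |v_t − v_c| = |1.7735 − 3.0734| = 1.300 km/s.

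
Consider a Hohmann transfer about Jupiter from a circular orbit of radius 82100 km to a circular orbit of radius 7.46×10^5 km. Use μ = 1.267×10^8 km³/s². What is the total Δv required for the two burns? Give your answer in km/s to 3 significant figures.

The Hohmann ellipse has a_t = (r₁ + r₂)/2 = 4.1405×10^5 km.
Circular speed at r₁: v₁ = √(μ/r₁) = √(1.267×10^8/82100) = 39.28 km/s.
Transfer-orbit speed at r₁ (vis-viva equation): v_p = √[μ(2/r₁ − 1/a_t)] = 52.73 km/s.
First burn Δv₁ = |v_p − v₁| = 13.45 km/s.
At r₂, v₂ = √(μ/r₂) = 13.032 km/s.
Transfer-orbit speed at r₂: v_a = √[μ(2/r₂ − 1/a_t)] = 5.8032 km/s.
Second burn Δv₂ = |v₂ − v_a| = 7.229 km/s.
Total Δv = Δv₁ + Δv₂ = 20.68 km/s.

Δv = 20.7 km/s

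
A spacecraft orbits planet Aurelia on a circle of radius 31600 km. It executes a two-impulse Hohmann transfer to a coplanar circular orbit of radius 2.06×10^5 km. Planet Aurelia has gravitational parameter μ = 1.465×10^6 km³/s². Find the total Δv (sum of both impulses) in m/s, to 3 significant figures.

Δv = 3450 m/s

Semi-major axis of the transfer orbit: a_t = (31600 + 2.060×10^5)/2 = 1.188×10^5 km.
Circular speed at r₁: v₁ = √(μ/r₁) = √(1.465×10^6/31600) = 6.80887 km/s.
On the transfer ellipse at r₁, vis-viva gives v_p = √[μ(2/r₁ − 1/a_t)] = 8.96604 km/s.
First burn Δv₁ = |v_p − v₁| = 2.1572 km/s.
Circular speed at r₂: v₂ = √(μ/r₂) = 2.6668 km/s.
Transfer-orbit speed at r₂: v_a = √[μ(2/r₂ − 1/a_t)] = 1.3754 km/s.
Second burn Δv₂ = |v₂ − v_a| = 1.2914 km/s.
Δv = Δv₁ + Δv₂ = 2.1572 + 1.2914 = 3.449 km/s.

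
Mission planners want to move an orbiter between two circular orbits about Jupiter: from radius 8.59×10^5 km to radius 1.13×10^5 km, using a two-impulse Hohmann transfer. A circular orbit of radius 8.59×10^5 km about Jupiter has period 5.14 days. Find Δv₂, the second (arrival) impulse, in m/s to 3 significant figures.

From Kepler's third law T² = 4π²r³/μ at r = 8.59×10^5 km, T = 5.14 days = 5.14 × 86400 s = 4.44096×10^5 s: μ = 4π²r³/T² = 1.26878×10^8 km³/s².
The Hohmann ellipse has a_t = (r₁ + r₂)/2 = 4.860×10^5 km.
On the circular orbit at r = 1.130×10^5 km, v_c = √(μ/r) = 33.51 km/s.
Transfer-orbit speed at the same r (vis-viva, a = a_t): v_t = √[μ(2/r − 1/a_t)] = 44.55 km/s.
Δv₂ = |v_t − v_c| = |44.55 − 33.51| = 11.04 km/s.

Δv₂ = 11000 m/s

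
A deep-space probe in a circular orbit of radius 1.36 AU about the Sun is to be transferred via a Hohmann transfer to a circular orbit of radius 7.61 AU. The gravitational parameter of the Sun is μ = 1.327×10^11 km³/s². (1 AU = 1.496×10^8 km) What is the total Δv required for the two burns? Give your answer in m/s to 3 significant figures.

In km: r₁ = 1.36 × 1.496×10^8 = 2.03456×10^8 km; r₂ = 7.61 × 1.496×10^8 = 1.138456×10^9 km.
Transfer-ellipse semi-major axis a_t = (r₁ + r₂)/2 = (2.03456×10^8 + 1.138456×10^9)/2 = 6.70956×10^8 km.
At r₁ the circular-orbit speed is v₁ = √(μ/r₁) = 25.539 km/s.
On the transfer ellipse at r₁, vis-viva gives v_p = √[μ(2/r₁ − 1/a_t)] = 33.267 km/s.
First burn Δv₁ = |v_p − v₁| = 7.728 km/s.
Circular speed at r₂: v₂ = √(μ/r₂) = 10.796 km/s.
Transfer-orbit speed at r₂: v_a = √[μ(2/r₂ − 1/a_t)] = 5.9452 km/s.
Second burn Δv₂ = |v₂ − v_a| = 4.851 km/s.
Δv = Δv₁ + Δv₂ = 7.728 + 4.851 = 12.58 km/s.

Δv = 12600 m/s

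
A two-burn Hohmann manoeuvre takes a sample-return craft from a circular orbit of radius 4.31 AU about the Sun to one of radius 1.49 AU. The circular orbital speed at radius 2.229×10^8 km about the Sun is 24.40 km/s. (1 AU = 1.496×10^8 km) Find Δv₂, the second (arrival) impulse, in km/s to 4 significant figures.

Δv₂ = 5.346 km/s

From the circular-orbit relation v² = μ/r at r = 2.229×10^8 km: μ = v²r = (24.40)² × 2.229×10^8 = 1.32706×10^11 km³/s².
In km: r₁ = 4.31 × 1.496×10^8 = 6.44776×10^8 km; r₂ = 1.49 × 1.496×10^8 = 2.22904×10^8 km.
The Hohmann ellipse has a_t = (r₁ + r₂)/2 = 4.3384×10^8 km.
Circular speed at r = 2.22904×10^8 km: v_c = √(μ/r) = 24.400 km/s.
Transfer-orbit speed at the same r (vis-viva, a = a_t): v_t = √[μ(2/r − 1/a_t)] = 29.746 km/s.
Δv₂ = |v_t − v_c| = |29.746 − 24.400| = 5.346 km/s.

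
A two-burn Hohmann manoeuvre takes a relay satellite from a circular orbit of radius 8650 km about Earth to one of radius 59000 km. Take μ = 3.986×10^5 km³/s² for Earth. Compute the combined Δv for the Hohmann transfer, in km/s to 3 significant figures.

Δv = 3.46 km/s

The Hohmann ellipse has a_t = (r₁ + r₂)/2 = 33825 km.
Circular speed at r₁: v₁ = √(μ/r₁) = √(3.986×10^5/8650) = 6.788 km/s.
On the transfer ellipse at r₁, vis-viva equation gives v_p = √[μ(2/r₁ − 1/a_t)] = 8.965 km/s.
First burn Δv₁ = |v_p − v₁| = 2.177 km/s.
Circular speed at r₂: v₂ = √(μ/r₂) = 2.599 km/s.
Transfer-orbit speed at r₂: v_a = √[μ(2/r₂ − 1/a_t)] = 1.314 km/s.
Second burn Δv₂ = |v₂ − v_a| = 1.285 km/s.
Δv = Δv₁ + Δv₂ = 2.177 + 1.285 = 3.462 km/s.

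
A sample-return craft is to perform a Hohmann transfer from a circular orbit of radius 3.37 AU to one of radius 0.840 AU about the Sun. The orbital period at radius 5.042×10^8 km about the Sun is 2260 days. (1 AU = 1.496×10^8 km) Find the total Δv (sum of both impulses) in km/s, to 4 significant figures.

From Kepler's third law T² = 4π²r³/μ at r = 5.042×10^8 km, T = 2260 days = 2260 × 86400 s = 1.95264×10^8 s: μ = 4π²r³/T² = 1.32716×10^11 km³/s².
In km: r₁ = 3.37 × 1.496×10^8 = 5.04152×10^8 km; r₂ = 0.840 × 1.496×10^8 = 1.25664×10^8 km.
The Hohmann ellipse has a_t = (r₁ + r₂)/2 = 3.14908×10^8 km.
At r₁ the circular-orbit speed is v₁ = √(μ/r₁) = 16.225 km/s.
Transfer-orbit speed at r₁ (vis-viva equation): v_a = √[μ(2/r₁ − 1/a_t)] = 10.249 km/s.
First burn Δv₁ = |v_a − v₁| = 5.976 km/s.
Circular speed at r₂: v₂ = √(μ/r₂) = 32.498 km/s.
Transfer-orbit speed at r₂: v_p = √[μ(2/r₂ − 1/a_t)] = 41.119 km/s.
Second burn Δv₂ = |v₂ − v_p| = 8.621 km/s.
Total Δv = Δv₁ + Δv₂ = 14.60 km/s.

Δv = 14.60 km/s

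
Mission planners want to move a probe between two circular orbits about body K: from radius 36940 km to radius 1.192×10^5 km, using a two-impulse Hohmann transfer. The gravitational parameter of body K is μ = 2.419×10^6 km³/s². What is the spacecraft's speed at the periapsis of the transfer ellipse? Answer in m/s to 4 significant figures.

The Hohmann ellipse has a_t = (r₁ + r₂)/2 = 78070 km.
At periapsis, r = 36940 km.
Vis-viva: v = √[μ(2/r − 1/a_t)] = √[2.419×10^6 × (2/36940 − 1/78070)] = 9.999 km/s.

v = 9999 m/s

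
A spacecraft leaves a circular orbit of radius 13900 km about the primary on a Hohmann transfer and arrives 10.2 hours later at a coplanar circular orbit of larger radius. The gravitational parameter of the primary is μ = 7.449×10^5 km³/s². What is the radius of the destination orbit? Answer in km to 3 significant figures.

Transfer time t = 10.2 hours = 36720 s, and t = π√(a_t³/μ).
So a_t = (μ t²/π²)^(1/3) = (7.449×10^5 × (36720)² / π²)^(1/3) = 46688 km.
Since a_t = (r₁ + r₂)/2, r₂ = 2a_t − r₁ = 2×46688 − 13900 = 79476 km.

r₂ = 79500 km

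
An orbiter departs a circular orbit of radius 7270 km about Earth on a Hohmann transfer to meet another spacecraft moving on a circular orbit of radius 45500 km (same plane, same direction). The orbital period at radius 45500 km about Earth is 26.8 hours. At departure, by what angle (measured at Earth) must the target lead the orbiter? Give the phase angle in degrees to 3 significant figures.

From Kepler's third law T² = 4π²r³/μ at r = 45500 km, T = 26.8 hours = 26.8 × 3600 s = 96480 s: μ = 4π²r³/T² = 3.99502×10^5 km³/s².
The Hohmann ellipse has a_t = (r₁ + r₂)/2 = 26385 km.
Transfer time t = π√(a_t³/μ) = 21302 s.
The target's mean motion on its circular orbit is ω₂ = √(μ/r₂³) = 6.5124×10^-5 rad/s.
Angle swept by the target during transfer: ω₂·t = 1.3873 rad = 79.49°.
The orbiter traverses 180° on the transfer ellipse, so the target must lead by 180° − 79.49° = 101°.

φ = 101°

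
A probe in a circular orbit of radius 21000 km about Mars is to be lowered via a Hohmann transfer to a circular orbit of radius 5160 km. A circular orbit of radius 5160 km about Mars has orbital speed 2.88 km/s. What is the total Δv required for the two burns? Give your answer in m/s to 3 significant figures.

Δv = 1300 m/s

From the circular-orbit relation v² = μ/r at r = 5160 km: μ = v²r = (2.88)² × 5160 = 42799.1 km³/s².
Semi-major axis of the transfer orbit: a_t = (21000 + 5160)/2 = 13080 km.
Circular speed at r₁: v₁ = √(μ/r₁) = √(42799.1/21000) = 1.4276 km/s.
On the transfer ellipse at r₁, vis-viva gives v_a = √[μ(2/r₁ − 1/a_t)] = 0.89666 km/s.
First burn Δv₁ = |v_a − v₁| = 0.5309 km/s.
At r₂, v₂ = √(μ/r₂) = 2.8800 km/s.
Transfer-orbit speed at r₂: v_p = √[μ(2/r₂ − 1/a_t)] = 3.6492 km/s.
Second burn Δv₂ = |v₂ − v_p| = 0.7692 km/s.
Total Δv = Δv₁ + Δv₂ = 1.300 km/s.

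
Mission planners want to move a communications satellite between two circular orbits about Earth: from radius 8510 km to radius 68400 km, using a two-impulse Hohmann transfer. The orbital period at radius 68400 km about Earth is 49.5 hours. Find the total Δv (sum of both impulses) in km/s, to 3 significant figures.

From Kepler's third law T² = 4π²r³/μ at r = 68400 km, T = 49.5 hours = 49.5 × 3600 s = 1.782×10^5 s: μ = 4π²r³/T² = 3.97844×10^5 km³/s².
Semi-major axis of the transfer orbit: a_t = (8510 + 68400)/2 = 38455 km.
At r₁ the circular-orbit speed is v₁ = √(μ/r₁) = 6.837 km/s.
On the transfer ellipse at r₁, v² = μ(2/r − 1/a) gives v_p = √[μ(2/r₁ − 1/a_t)] = 9.119 km/s.
First burn Δv₁ = |v_p − v₁| = 2.282 km/s.
Circular speed at r₂: v₂ = √(μ/r₂) = 2.412 km/s.
Transfer-orbit speed at r₂: v_a = √[μ(2/r₂ − 1/a_t)] = 1.135 km/s.
Second burn Δv₂ = |v₂ − v_a| = 1.277 km/s.
Total Δv = Δv₁ + Δv₂ = 3.559 km/s.

Δv = 3.56 km/s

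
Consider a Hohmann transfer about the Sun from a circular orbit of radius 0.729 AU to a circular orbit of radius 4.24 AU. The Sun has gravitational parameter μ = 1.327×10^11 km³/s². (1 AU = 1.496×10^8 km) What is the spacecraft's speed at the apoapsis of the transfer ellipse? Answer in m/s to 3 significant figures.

In km: r₁ = 0.729 × 1.496×10^8 = 1.090584×10^8 km; r₂ = 4.24 × 1.496×10^8 = 6.34304×10^8 km.
Semi-major axis of the transfer orbit: a_t = (1.090584×10^8 + 6.34304×10^8)/2 = 3.716812×10^8 km.
At apoapsis, r = 6.34304×10^8 km.
Vis-viva: v = √[μ(2/r − 1/a_t)] = √[1.327×10^11 × (2/6.34304×10^8 − 1/3.716812×10^8)] = 7.835 km/s.

v = 7830 m/s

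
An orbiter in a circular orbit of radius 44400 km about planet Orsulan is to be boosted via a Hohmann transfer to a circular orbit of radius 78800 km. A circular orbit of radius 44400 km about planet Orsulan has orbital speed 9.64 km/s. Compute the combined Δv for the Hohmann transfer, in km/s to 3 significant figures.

Δv = 2.36 km/s

From the circular-orbit relation v² = μ/r at r = 44400 km: μ = v²r = (9.64)² × 44400 = 4.12607×10^6 km³/s².
Semi-major axis of the transfer orbit: a_t = (44400 + 78800)/2 = 61600 km.
At r₁ the circular-orbit speed is v₁ = √(μ/r₁) = 9.6400 km/s.
On the transfer ellipse at r₁, v² = μ(2/r − 1/a) gives v_p = √[μ(2/r₁ − 1/a_t)] = 10.903 km/s.
First burn Δv₁ = |v_p − v₁| = 1.263 km/s.
At r₂, v₂ = √(μ/r₂) = 7.236 km/s.
Transfer-orbit speed at r₂: v_a = √[μ(2/r₂ − 1/a_t)] = 6.143 km/s.
Second burn Δv₂ = |v₂ − v_a| = 1.093 km/s.
Δv = Δv₁ + Δv₂ = 1.263 + 1.093 = 2.356 km/s.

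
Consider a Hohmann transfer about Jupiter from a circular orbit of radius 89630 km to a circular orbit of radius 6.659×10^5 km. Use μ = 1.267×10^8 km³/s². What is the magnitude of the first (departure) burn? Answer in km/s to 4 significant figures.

Transfer-ellipse semi-major axis a_t = (r₁ + r₂)/2 = (89630 + 6.659×10^5)/2 = 3.77765×10^5 km.
On the circular orbit at r = 89630 km, v_c = √(μ/r) = 37.60 km/s.
Vis-viva on the transfer ellipse at r = 89630 km gives v_t = √[μ(2/r − 1/a_t)] = 49.92 km/s.
Δv₁ = |v_t − v_c| = |49.92 − 37.60| = 12.32 km/s.

Δv₁ = 12.32 km/s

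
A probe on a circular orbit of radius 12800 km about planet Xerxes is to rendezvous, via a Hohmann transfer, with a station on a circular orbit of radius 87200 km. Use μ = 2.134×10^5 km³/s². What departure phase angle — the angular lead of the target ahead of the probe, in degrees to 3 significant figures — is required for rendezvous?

φ = 102°

Transfer-ellipse semi-major axis a_t = (r₁ + r₂)/2 = (12800 + 87200)/2 = 50000 km.
The half-period of the transfer ellipse is t = π√(a_t³/μ) = 76030 s.
Target angular speed ω₂ = √(μ/r₂³) = 1.794×10^-5 rad/s.
Angle swept by the target during transfer: ω₂·t = 1.364 rad = 78.15°.
Arrival is 180° from departure on the ellipse, so φ = 180° − 78.15° = 102°.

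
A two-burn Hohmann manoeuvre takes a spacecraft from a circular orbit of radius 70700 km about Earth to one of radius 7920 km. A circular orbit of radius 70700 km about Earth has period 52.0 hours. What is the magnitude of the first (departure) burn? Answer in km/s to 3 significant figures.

From Kepler's third law T² = 4π²r³/μ at r = 70700 km, T = 52.0 hours = 52.0 × 3600 s = 1.872×10^5 s: μ = 4π²r³/T² = 3.98113×10^5 km³/s².
Semi-major axis of the transfer orbit: a_t = (70700 + 7920)/2 = 39310 km.
Circular speed at r = 70700 km: v_c = √(μ/r) = 2.373 km/s.
Vis-viva on the transfer ellipse at r = 70700 km gives v_t = √[μ(2/r − 1/a_t)] = 1.065 km/s.
Δv₁ = |v_t − v_c| = |1.065 − 2.373| = 1.308 km/s.

Δv₁ = 1.31 km/s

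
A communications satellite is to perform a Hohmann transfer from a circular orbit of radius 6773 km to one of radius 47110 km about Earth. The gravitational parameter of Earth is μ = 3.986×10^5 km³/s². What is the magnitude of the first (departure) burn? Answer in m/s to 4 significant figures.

The Hohmann ellipse has a_t = (r₁ + r₂)/2 = 26941.5 km.
Circular speed at r = 6773 km: v_c = √(μ/r) = 7.67146 km/s.
Vis-viva on the transfer ellipse at r = 6773 km gives v_t = √[μ(2/r − 1/a_t)] = 10.1443 km/s.
Δv₁ = |v_t − v_c| = |10.1443 − 7.67146| = 2.473 km/s.

Δv₁ = 2473 m/s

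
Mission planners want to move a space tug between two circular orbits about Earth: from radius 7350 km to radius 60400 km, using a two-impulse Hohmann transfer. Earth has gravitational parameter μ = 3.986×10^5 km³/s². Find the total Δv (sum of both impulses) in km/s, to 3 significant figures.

Semi-major axis of the transfer orbit: a_t = (7350 + 60400)/2 = 33875 km.
Circular speed at r₁: v₁ = √(μ/r₁) = √(3.986×10^5/7350) = 7.36419 km/s.
Transfer-orbit speed at r₁ (v² = μ(2/r − 1/a)): v_p = √[μ(2/r₁ − 1/a_t)] = 9.83340 km/s.
First burn Δv₁ = |v_p − v₁| = 2.46921 km/s.
At r₂, v₂ = √(μ/r₂) = 2.5689 km/s.
Transfer-orbit speed at r₂: v_a = √[μ(2/r₂ − 1/a_t)] = 1.1966 km/s.
Second burn Δv₂ = |v₂ − v_a| = 1.37230 km/s.
Total Δv = Δv₁ + Δv₂ = 3.842 km/s.

Δv = 3.84 km/s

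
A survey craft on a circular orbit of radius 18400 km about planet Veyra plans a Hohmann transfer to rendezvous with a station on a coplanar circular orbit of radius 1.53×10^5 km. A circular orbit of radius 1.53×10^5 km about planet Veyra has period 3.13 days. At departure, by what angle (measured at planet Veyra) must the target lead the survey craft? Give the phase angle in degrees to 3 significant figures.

φ = 105°

From Kepler's third law T² = 4π²r³/μ at r = 1.53×10^5 km, T = 3.13 days = 3.13 × 86400 s = 2.70432×10^5 s: μ = 4π²r³/T² = 1.93338×10^6 km³/s².
Transfer-ellipse semi-major axis a_t = (r₁ + r₂)/2 = (18400 + 1.530×10^5)/2 = 85700 km.
The half-period of the transfer ellipse is t = π√(a_t³/μ) = 56680 s.
Target angular speed ω₂ = √(μ/r₂³) = 2.323×10^-5 rad/s.
Angle swept by the target during transfer: ω₂·t = 1.317 rad = 75.46°.
Arrival is 180° from departure on the ellipse, so φ = 180° − 75.46° = 105°.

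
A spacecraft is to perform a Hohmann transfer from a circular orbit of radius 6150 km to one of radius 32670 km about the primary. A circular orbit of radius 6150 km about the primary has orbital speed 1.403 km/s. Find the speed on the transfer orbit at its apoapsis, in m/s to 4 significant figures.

v = 342.6 m/s

From the circular-orbit relation v² = μ/r at r = 6150 km: μ = v²r = (1.403)² × 6150 = 12105.7 km³/s².
Semi-major axis of the transfer orbit: a_t = (6150 + 32670)/2 = 19410 km.
The apoapsis of the transfer ellipse is at r = 32670 km.
Applying v² = μ(2/r − 1/a_t): v = 0.3426 km/s.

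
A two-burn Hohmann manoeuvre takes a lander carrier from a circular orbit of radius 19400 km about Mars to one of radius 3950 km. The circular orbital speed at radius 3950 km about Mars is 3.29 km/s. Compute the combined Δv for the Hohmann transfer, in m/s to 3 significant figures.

Δv = 1570 m/s

From the circular-orbit relation v² = μ/r at r = 3950 km: μ = v²r = (3.29)² × 3950 = 42755.2 km³/s².
Semi-major axis of the transfer orbit: a_t = (19400 + 3950)/2 = 11675 km.
Circular speed at r₁: v₁ = √(μ/r₁) = √(42755.2/19400) = 1.4845 km/s.
Transfer-orbit speed at r₁ (vis-viva): v_a = √[μ(2/r₁ − 1/a_t)] = 0.86350 km/s.
First burn Δv₁ = |v_a − v₁| = 0.6210 km/s.
At r₂, v₂ = √(μ/r₂) = 3.290 km/s.
Transfer-orbit speed at r₂: v_p = √[μ(2/r₂ − 1/a_t)] = 4.241 km/s.
Second burn Δv₂ = |v₂ − v_p| = 0.9510 km/s.
Δv = Δv₁ + Δv₂ = 0.6210 + 0.9510 = 1.572 km/s.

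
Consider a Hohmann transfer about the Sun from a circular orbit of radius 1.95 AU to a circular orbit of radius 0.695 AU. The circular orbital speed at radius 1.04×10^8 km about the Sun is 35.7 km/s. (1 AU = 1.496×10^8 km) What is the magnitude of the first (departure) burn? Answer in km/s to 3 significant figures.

Δv₁ = 5.86 km/s

From the circular-orbit relation v² = μ/r at r = 1.04×10^8 km: μ = v²r = (35.7)² × 1.04×10^8 = 1.32547×10^11 km³/s².
In km: r₁ = 1.95 × 1.496×10^8 = 2.9172×10^8 km; r₂ = 0.695 × 1.496×10^8 = 1.03972×10^8 km.
Transfer-ellipse semi-major axis a_t = (r₁ + r₂)/2 = (2.9172×10^8 + 1.03972×10^8)/2 = 1.97846×10^8 km.
On the circular orbit at r = 2.9172×10^8 km, v_c = √(μ/r) = 21.3158 km/s.
Transfer-orbit speed at the same r (vis-viva, a = a_t): v_t = √[μ(2/r − 1/a_t)] = 15.4524 km/s.
Δv₁ = |v_t − v_c| = |15.4524 − 21.3158| = 5.863 km/s.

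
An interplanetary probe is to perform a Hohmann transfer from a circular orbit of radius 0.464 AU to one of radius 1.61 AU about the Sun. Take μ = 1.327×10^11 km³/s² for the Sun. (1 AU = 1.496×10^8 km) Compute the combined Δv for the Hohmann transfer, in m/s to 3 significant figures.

In km: r₁ = 0.464 × 1.496×10^8 = 6.94144×10^7 km; r₂ = 1.61 × 1.496×10^8 = 2.40856×10^8 km.
Transfer-ellipse semi-major axis a_t = (r₁ + r₂)/2 = (6.94144×10^7 + 2.40856×10^8)/2 = 1.551352×10^8 km.
At r₁ the circular-orbit speed is v₁ = √(μ/r₁) = 43.72 km/s.
On the transfer ellipse at r₁, vis-viva gives v_p = √[μ(2/r₁ − 1/a_t)] = 54.48 km/s.
First burn Δv₁ = |v_p − v₁| = 10.76 km/s.
Circular speed at r₂: v₂ = √(μ/r₂) = 23.472 km/s.
Transfer-orbit speed at r₂: v_a = √[μ(2/r₂ − 1/a_t)] = 15.701 km/s.
Second burn Δv₂ = |v₂ − v_a| = 7.771 km/s.
Δv = Δv₁ + Δv₂ = 10.76 + 7.771 = 18.53 km/s.

Δv = 18500 m/s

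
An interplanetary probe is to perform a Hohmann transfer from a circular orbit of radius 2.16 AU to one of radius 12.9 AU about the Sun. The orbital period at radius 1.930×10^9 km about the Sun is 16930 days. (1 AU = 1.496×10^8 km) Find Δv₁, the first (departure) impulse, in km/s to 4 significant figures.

From Kepler's third law T² = 4π²r³/μ at r = 1.930×10^9 km, T = 16930 days = 16930 × 86400 s = 1.462752×10^9 s: μ = 4π²r³/T² = 1.32645×10^11 km³/s².
In km: r₁ = 2.16 × 1.496×10^8 = 3.23136×10^8 km; r₂ = 12.9 × 1.496×10^8 = 1.92984×10^9 km.
Semi-major axis of the transfer orbit: a_t = (3.23136×10^8 + 1.92984×10^9)/2 = 1.126488×10^9 km.
Circular speed at r = 3.23136×10^8 km: v_c = √(μ/r) = 20.261 km/s.
Vis-viva on the transfer ellipse at r = 3.23136×10^8 km gives v_t = √[μ(2/r − 1/a_t)] = 26.519 km/s.
Δv₁ = |v_t − v_c| = |26.519 − 20.261| = 6.258 km/s.

Δv₁ = 6.258 km/s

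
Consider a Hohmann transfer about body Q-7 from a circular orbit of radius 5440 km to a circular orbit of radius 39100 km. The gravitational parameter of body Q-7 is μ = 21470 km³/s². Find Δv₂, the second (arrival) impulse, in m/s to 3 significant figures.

Transfer-ellipse semi-major axis a_t = (r₁ + r₂)/2 = (5440 + 39100)/2 = 22270 km.
Circular speed at r = 39100 km: v_c = √(μ/r) = 0.7410 km/s.
Transfer-orbit speed at the same r (vis-viva, a = a_t): v_t = √[μ(2/r − 1/a_t)] = 0.3662 km/s.
Δv₂ = |v_t − v_c| = |0.3662 − 0.7410| = 0.3748 km/s.

Δv₂ = 375 m/s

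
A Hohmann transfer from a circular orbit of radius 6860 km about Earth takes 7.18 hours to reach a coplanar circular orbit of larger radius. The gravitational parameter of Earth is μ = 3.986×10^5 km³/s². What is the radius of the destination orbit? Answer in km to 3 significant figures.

r₂ = 53100 km

Transfer time t = 7.18 hours = 25848 s, and t = π√(a_t³/μ).
So a_t = (μ t²/π²)^(1/3) = (3.986×10^5 × (25848)² / π²)^(1/3) = 29994 km.
Since a_t = (r₁ + r₂)/2, r₂ = 2a_t − r₁ = 2×29994 − 6860 = 53128 km.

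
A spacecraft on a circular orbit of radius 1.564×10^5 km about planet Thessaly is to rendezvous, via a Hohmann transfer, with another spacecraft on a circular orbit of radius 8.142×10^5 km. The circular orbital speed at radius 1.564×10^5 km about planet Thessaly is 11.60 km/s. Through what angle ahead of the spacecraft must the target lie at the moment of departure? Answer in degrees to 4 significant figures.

From the circular-orbit relation v² = μ/r at r = 1.564×10^5 km: μ = v²r = (11.60)² × 1.564×10^5 = 2.10452×10^7 km³/s².
Semi-major axis of the transfer orbit: a_t = (1.564×10^5 + 8.142×10^5)/2 = 4.853×10^5 km.
The half-period of the transfer ellipse is t = π√(a_t³/μ) = 2.3152×10^5 s.
The target's mean motion on its circular orbit is ω₂ = √(μ/r₂³) = 6.2442×10^-6 rad/s.
Angle swept by the target during transfer: ω₂·t = 1.4457 rad = 82.83°.
The spacecraft traverses 180° on the transfer ellipse, so the target must lead by 180° − 82.83° = 97.17°.

φ = 97.17°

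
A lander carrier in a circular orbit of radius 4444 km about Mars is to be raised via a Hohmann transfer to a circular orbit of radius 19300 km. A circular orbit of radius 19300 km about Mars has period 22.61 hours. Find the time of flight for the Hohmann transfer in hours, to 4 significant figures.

From Kepler's third law T² = 4π²r³/μ at r = 19300 km, T = 22.61 hours = 22.61 × 3600 s = 81396 s: μ = 4π²r³/T² = 42837.6 km³/s².
Semi-major axis of the transfer orbit: a_t = (4444 + 19300)/2 = 11872 km.
Transfer time t = π√(a_t³/μ) = π√((11872)³ / 42837.6) = 19635 s.
Converting: 19635 s ÷ 3600 s/hour = 5.454 hours.

t = 5.454 hours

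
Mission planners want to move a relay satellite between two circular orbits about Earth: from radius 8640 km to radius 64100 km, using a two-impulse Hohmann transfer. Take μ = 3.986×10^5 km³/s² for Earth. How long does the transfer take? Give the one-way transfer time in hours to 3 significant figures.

Transfer-ellipse semi-major axis a_t = (r₁ + r₂)/2 = (8640 + 64100)/2 = 36370 km.
Half the transfer-orbit period gives t = π√(a_t³/μ) = 34510 s.
Converting: 34510 s ÷ 3600 s/hour = 9.59 hours.

t = 9.59 hours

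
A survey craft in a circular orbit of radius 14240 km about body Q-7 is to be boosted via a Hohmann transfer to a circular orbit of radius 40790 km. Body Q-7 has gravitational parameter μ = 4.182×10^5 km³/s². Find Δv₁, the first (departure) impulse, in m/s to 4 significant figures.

Semi-major axis of the transfer orbit: a_t = (14240 + 40790)/2 = 27515 km.
Circular speed at r = 14240 km: v_c = √(μ/r) = 5.419 km/s.
Vis-viva on the transfer ellipse at r = 14240 km gives v_t = √[μ(2/r − 1/a_t)] = 6.598 km/s.
Δv₁ = |v_t − v_c| = |6.598 − 5.419| = 1.179 km/s.

Δv₁ = 1179 m/s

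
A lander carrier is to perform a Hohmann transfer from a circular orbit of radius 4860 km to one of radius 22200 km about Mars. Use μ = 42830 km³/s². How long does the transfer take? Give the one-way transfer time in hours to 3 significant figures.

t = 6.64 hours

Semi-major axis of the transfer orbit: a_t = (4860 + 22200)/2 = 13530 km.
Half the transfer-orbit period gives t = π√(a_t³/μ) = 23890 s.
Converting: 23890 s ÷ 3600 s/hour = 6.64 hours.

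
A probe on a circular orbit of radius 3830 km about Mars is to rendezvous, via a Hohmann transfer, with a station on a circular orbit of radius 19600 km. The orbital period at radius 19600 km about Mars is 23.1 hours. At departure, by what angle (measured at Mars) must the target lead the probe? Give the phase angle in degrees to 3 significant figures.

φ = 96.8°

From Kepler's third law T² = 4π²r³/μ at r = 19600 km, T = 23.1 hours = 23.1 × 3600 s = 83160 s: μ = 4π²r³/T² = 42983.2 km³/s².
The Hohmann ellipse has a_t = (r₁ + r₂)/2 = 11715 km.
The half-period of the transfer ellipse is t = π√(a_t³/μ) = 19214 s.
The target's mean motion on its circular orbit is ω₂ = √(μ/r₂³) = 7.5555×10^-5 rad/s.
Angle swept by the target during transfer: ω₂·t = 1.4517 rad = 83.18°.
Arrival is 180° from departure on the ellipse, so φ = 180° − 83.18° = 96.8°.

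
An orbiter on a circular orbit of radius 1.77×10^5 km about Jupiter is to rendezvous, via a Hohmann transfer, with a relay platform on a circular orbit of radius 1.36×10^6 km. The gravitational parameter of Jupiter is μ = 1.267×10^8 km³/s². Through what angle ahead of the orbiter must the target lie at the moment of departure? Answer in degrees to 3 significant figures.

φ = 104°

The Hohmann ellipse has a_t = (r₁ + r₂)/2 = 7.685×10^5 km.
Transfer time t = π√(a_t³/μ) = 1.8803×10^5 s.
Target angular speed ω₂ = √(μ/r₂³) = 7.0971×10^-6 rad/s.
Angle swept by the target during transfer: ω₂·t = 1.3345 rad = 76.46°.
The orbiter traverses 180° on the transfer ellipse, so the target must lead by 180° − 76.46° = 104°.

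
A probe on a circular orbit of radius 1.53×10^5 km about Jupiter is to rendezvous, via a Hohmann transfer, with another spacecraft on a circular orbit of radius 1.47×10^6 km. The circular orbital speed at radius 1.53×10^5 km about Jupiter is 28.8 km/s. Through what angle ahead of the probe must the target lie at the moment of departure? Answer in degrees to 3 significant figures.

From the circular-orbit relation v² = μ/r at r = 1.53×10^5 km: μ = v²r = (28.8)² × 1.53×10^5 = 1.26904×10^8 km³/s².
Transfer-ellipse semi-major axis a_t = (r₁ + r₂)/2 = (1.530×10^5 + 1.470×10^6)/2 = 8.115×10^5 km.
The half-period of the transfer ellipse is t = π√(a_t³/μ) = 2.0387×10^5 s.
Target angular speed ω₂ = √(μ/r₂³) = 6.3207×10^-6 rad/s.
Angle swept by the target during transfer: ω₂·t = 1.2886 rad = 73.83°.
Arrival is 180° from departure on the ellipse, so φ = 180° − 73.83° = 106°.

φ = 106°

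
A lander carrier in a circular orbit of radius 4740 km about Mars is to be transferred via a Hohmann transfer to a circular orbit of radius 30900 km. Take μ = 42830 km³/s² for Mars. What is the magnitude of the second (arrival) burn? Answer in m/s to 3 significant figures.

Transfer-ellipse semi-major axis a_t = (r₁ + r₂)/2 = (4740 + 30900)/2 = 17820 km.
On the circular orbit at r = 30900 km, v_c = √(μ/r) = 1.1773 km/s.
Transfer-orbit speed at the same r (vis-viva, a = a_t): v_t = √[μ(2/r − 1/a_t)] = 0.60720 km/s.
Δv₂ = |v_t − v_c| = |0.60720 − 1.1773| = 0.5701 km/s.

Δv₂ = 570 m/s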